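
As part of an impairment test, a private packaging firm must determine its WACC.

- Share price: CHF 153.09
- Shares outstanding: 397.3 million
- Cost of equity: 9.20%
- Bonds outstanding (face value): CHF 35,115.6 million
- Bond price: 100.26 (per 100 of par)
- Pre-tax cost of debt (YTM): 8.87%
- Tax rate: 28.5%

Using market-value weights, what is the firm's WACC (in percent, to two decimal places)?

8.15%

Market value of equity E = 153.09 × 397.3m = 60822.657m. Market value of debt D = 35115.6m × 100.26/100 = 35206.90056m.
Total capital V = 60822.657 + 35206.90056 = 96029.55756.
Equity: weight = 60822.657/96029.55756 = 0.6334; cost = 9.2%.
Bonds outstanding: weight = 35206.90056/96029.55756 = 0.3666; after-tax cost = 8.87% × (1 − 28.5%) = 6.3421%.
WACC = 0.6334 × 9.2000% + 0.3666 × 6.3421% = 8.1522%.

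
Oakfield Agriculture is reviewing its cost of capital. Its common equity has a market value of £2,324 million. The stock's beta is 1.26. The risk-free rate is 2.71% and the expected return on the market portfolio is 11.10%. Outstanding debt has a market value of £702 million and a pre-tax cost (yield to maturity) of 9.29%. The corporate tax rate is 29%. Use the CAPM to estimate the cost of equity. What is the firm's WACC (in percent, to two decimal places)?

Market risk premium = 11.1% − 2.71% = 8.39%.
Cost of equity via CAPM: Re = 2.71% + 1.26 × 8.39% = 13.2814%.
Total capital V = 2324 + 702 = 3026.
Equity: weight = 2324/3026 = 0.7680; cost = 13.2814%.
Debt: weight = 702/3026 = 0.2320; after-tax cost = 9.29% × (1 − 29%) = 6.5959%.
WACC = 0.7680 × 13.2814% + 0.2320 × 6.5959% = 11.7304%.

11.73%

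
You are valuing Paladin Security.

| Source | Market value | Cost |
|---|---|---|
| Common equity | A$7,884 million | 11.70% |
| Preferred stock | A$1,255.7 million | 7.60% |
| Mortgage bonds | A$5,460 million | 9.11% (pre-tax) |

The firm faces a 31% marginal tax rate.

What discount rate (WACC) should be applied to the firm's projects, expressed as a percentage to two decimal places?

9.32%

Total capital V = 7884 + 1255.7 + 5460 = 14599.7.
Equity: weight = 7884/14599.7 = 0.5400; cost = 11.7%.
Preferred: weight = 1255.7/14599.7 = 0.0860; cost = 7.6%.
Mortgage bonds: weight = 5460/14599.7 = 0.3740; after-tax cost = 9.11% × (1 − 31%) = 6.2859%.
WACC = 0.5400 × 11.7000% + 0.0860 × 7.6000% + 0.3740 × 6.2859% = 9.3226%.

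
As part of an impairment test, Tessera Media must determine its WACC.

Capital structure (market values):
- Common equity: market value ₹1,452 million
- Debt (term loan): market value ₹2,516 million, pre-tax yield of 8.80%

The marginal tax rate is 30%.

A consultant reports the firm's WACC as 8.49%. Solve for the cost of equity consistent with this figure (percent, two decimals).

12.53%

Total capital V = 1452 + 2516 = 3968.
Equity weight = 1452/3968 = 0.3659.
Term loan weight = 2516/3968 = 0.6341.
Debt contribution = 0.6341 × 8.8% × (1 − 30%) = 3.9059%.
Required equity contribution = 8.49% − 3.9059% = 4.5841%.
Re = 4.5841% / 0.3659 = 12.5274%.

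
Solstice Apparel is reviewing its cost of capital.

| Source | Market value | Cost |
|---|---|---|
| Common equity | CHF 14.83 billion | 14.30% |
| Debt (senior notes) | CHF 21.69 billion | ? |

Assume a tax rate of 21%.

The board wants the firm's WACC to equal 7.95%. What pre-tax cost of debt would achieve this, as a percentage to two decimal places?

4.57%

Total capital V = 14.83 + 21.69 = 36.52.
Equity weight = 14.83/36.52 = 0.4061.
Senior notes weight = 21.69/36.52 = 0.5939.
Equity contribution = 0.4061 × 14.3% = 5.8069%.
Remaining for debt = 7.95% − 5.8069% = 2.1431%.
Rd × (1 − 21%) × 0.5939 = 2.1431%  ⇒  Rd = 4.5675%.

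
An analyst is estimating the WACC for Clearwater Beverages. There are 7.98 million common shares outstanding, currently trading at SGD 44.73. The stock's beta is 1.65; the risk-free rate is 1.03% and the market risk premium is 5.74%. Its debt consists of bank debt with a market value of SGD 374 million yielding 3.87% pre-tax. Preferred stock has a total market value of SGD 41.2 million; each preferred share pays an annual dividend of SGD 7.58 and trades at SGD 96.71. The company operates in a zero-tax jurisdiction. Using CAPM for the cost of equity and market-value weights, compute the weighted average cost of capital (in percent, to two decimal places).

7.15%

Cost of equity via CAPM: Re = 1.03% + 1.65 × 5.74% = 10.5010%.
Cost of preferred: Rp = 7.58 / 96.71 = 7.8379%.
Market value of equity E = 44.73 × 7.98m = 356.9454m.
Total capital V = 356.9454 + 41.2 + 374 = 772.1454.
Equity: weight = 356.9454/772.1454 = 0.4623; cost = 10.501%.
Preferred: weight = 41.2/772.1454 = 0.0534; cost = 7.8379%.
Bank debt: weight = 374/772.1454 = 0.4844; after-tax cost = 3.87% × (1 − 0%) = 3.8700%.
WACC = 0.4623 × 10.5010% + 0.0534 × 7.8379% + 0.4844 × 3.8700% = 7.1471%.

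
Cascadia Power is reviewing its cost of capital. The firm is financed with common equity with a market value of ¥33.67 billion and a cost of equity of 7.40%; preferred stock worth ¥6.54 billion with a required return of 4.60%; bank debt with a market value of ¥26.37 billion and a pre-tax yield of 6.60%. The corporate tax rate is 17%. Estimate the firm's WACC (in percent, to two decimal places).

Total capital V = 33.67 + 6.54 + 26.37 = 66.58.
Equity: weight = 33.67/66.58 = 0.5057; cost = 7.4%.
Preferred: weight = 6.54/66.58 = 0.0982; cost = 4.6%.
Bank debt: weight = 26.37/66.58 = 0.3961; after-tax cost = 6.6% × (1 − 17%) = 5.4780%.
WACC = 0.5057 × 7.4000% + 0.0982 × 4.6000% + 0.3961 × 5.4780% = 6.3637%.

6.36%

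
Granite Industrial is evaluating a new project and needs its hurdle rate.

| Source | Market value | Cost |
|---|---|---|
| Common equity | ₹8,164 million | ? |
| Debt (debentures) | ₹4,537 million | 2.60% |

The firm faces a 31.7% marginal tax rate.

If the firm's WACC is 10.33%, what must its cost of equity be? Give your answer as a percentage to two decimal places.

15.08%

Total capital V = 8164 + 4537 = 12701.
Equity weight = 8164/12701 = 0.6428.
Debentures weight = 4537/12701 = 0.3572.
Debt contribution = 0.3572 × 2.6% × (1 − 31.7%) = 0.6343%.
Required equity contribution = 10.33% − 0.6343% = 9.6957%.
Re = 9.6957% / 0.6428 = 15.0838%.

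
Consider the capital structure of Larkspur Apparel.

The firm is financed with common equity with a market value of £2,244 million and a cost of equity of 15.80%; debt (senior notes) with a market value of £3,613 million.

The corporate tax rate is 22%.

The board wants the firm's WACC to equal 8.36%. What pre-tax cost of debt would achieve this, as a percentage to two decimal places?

4.79%

Total capital V = 2244 + 3613 = 5857.
Equity weight = 2244/5857 = 0.3831.
Senior notes weight = 3613/5857 = 0.6169.
Equity contribution = 0.3831 × 15.8% = 6.0535%.
Remaining for debt = 8.36% − 6.0535% = 2.3065%.
Rd × (1 − 22%) × 0.6169 = 2.3065%  ⇒  Rd = 4.7937%.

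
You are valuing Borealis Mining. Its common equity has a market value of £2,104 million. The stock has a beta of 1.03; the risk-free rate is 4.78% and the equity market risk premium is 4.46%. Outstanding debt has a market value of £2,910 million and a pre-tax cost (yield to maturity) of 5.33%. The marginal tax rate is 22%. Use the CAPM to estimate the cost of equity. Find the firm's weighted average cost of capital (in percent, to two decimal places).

Cost of equity via CAPM: Re = 4.78% + 1.03 × 4.46% = 9.3738%.
Total capital V = 2104 + 2910 = 5014.
Equity: weight = 2104/5014 = 0.4196; cost = 9.3738%.
Debt: weight = 2910/5014 = 0.5804; after-tax cost = 5.33% × (1 − 22%) = 4.1574%.
WACC = 0.4196 × 9.3738% + 0.5804 × 4.1574% = 6.3463%.

6.35%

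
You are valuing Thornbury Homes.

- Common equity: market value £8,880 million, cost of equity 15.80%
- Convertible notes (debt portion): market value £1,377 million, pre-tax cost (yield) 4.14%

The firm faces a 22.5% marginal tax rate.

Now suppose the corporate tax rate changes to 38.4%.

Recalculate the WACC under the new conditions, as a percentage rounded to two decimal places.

After the change:
Total capital V = 8880 + 1377 = 10257.
Equity: weight = 8880/10257 = 0.8658; cost = 15.8%.
Convertible notes (debt portion): weight = 1377/10257 = 0.1342; after-tax cost = 4.14% × (1 − 38.4%) = 2.5502%.
WACC = 0.8658 × 15.8000% + 0.1342 × 2.5502% = 14.0212%.

14.02%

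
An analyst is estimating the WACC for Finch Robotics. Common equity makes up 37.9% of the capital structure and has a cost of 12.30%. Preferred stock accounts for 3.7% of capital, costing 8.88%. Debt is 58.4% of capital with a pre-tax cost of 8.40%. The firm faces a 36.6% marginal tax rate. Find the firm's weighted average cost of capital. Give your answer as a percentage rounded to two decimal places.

After-tax cost of debt = 8.4% × (1 − 36.6%) = 5.3256%.
WACC = 0.379 × 12.3000% + 0.037 × 8.8800% + 0.584 × 5.3256% = 8.1004%.

8.10%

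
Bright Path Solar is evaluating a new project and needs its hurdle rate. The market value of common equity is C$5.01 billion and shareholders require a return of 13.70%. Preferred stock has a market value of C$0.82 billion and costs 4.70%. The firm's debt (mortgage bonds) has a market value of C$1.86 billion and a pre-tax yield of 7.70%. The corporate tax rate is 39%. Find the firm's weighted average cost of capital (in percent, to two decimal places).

10.56%

Total capital V = 5.01 + 0.82 + 1.86 = 7.69.
Equity: weight = 5.01/7.69 = 0.6515; cost = 13.7%.
Preferred: weight = 0.82/7.69 = 0.1066; cost = 4.7%.
Mortgage bonds: weight = 1.86/7.69 = 0.2419; after-tax cost = 7.7% × (1 − 39%) = 4.6970%.
WACC = 0.6515 × 13.7000% + 0.1066 × 4.7000% + 0.2419 × 4.6970% = 10.5627%.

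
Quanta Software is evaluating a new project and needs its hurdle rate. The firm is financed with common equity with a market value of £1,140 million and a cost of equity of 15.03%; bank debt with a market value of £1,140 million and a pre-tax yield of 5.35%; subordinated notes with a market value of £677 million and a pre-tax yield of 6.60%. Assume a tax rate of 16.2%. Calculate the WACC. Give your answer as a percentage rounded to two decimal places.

Total capital V = 1140 + 1140 + 677 = 2957.
Equity: weight = 1140/2957 = 0.3855; cost = 15.03%.
Bank debt: weight = 1140/2957 = 0.3855; after-tax cost = 5.35% × (1 − 16.2%) = 4.4833%.
Subordinated notes: weight = 677/2957 = 0.2289; after-tax cost = 6.6% × (1 − 16.2%) = 5.5308%.
WACC = 0.3855 × 15.0300% + 0.3855 × 4.4833% + 0.2289 × 5.5308% = 8.7891%.

8.79%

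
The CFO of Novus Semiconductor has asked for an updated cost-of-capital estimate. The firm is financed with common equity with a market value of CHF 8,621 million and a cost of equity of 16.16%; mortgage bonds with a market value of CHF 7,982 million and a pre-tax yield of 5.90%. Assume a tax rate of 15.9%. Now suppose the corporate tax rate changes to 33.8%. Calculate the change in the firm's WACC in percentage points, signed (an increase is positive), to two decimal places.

Current WACC:
Total capital V = 8621 + 7982 = 16603.
Equity: weight = 8621/16603 = 0.5192; cost = 16.16%.
Mortgage bonds: weight = 7982/16603 = 0.4808; after-tax cost = 5.9% × (1 − 15.9%) = 4.9619%.
WACC = 0.5192 × 16.1600% + 0.4808 × 4.9619% = 10.7764%.
After the change:
Total capital V = 8621 + 7982 = 16603.
Equity: weight = 8621/16603 = 0.5192; cost = 16.16%.
Mortgage bonds: weight = 7982/16603 = 0.4808; after-tax cost = 5.9% × (1 − 33.8%) = 3.9058%.
WACC = 0.5192 × 16.1600% + 0.4808 × 3.9058% = 10.2687%.
Change in WACC = 10.2687% − 10.7764% = -0.5077 pp.

-0.51 pp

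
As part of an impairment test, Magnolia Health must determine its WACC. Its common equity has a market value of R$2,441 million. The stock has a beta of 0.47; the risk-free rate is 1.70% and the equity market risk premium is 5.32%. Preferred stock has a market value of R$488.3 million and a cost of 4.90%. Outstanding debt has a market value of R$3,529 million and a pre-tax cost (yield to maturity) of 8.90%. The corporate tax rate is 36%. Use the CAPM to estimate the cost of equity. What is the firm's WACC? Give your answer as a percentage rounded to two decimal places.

5.07%

Cost of equity via CAPM: Re = 1.7% + 0.47 × 5.32% = 4.2004%.
Total capital V = 2441 + 488.3 + 3529 = 6458.3.
Equity: weight = 2441/6458.3 = 0.3780; cost = 4.2004%.
Preferred: weight = 488.3/6458.3 = 0.0756; cost = 4.9%.
Debt: weight = 3529/6458.3 = 0.5464; after-tax cost = 8.9% × (1 − 36%) = 5.6960%.
WACC = 0.3780 × 4.2004% + 0.0756 × 4.9000% + 0.5464 × 5.6960% = 5.0705%.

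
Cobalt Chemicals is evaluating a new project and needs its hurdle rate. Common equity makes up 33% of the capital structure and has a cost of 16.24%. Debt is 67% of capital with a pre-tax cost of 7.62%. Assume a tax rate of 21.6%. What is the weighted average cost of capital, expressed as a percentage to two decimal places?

9.36%

After-tax cost of debt = 7.62% × (1 − 21.6%) = 5.9741%.
WACC = 0.330 × 16.2400% + 0.670 × 5.9741% = 9.3618%.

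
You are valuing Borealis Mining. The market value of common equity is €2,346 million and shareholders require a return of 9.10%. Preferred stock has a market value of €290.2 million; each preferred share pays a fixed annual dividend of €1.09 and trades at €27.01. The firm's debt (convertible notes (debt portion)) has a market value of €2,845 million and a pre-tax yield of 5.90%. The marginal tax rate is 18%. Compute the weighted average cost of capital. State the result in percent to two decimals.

Cost of preferred: Rp = 1.09 / 27.01 = 4.0355%.
Total capital V = 2346 + 290.2 + 2845 = 5481.2.
Equity: weight = 2346/5481.2 = 0.4280; cost = 9.1%.
Preferred: weight = 290.2/5481.2 = 0.0529; cost = 4.0355%.
Convertible notes (debt portion): weight = 2845/5481.2 = 0.5190; after-tax cost = 5.9% × (1 − 18%) = 4.8380%.
WACC = 0.4280 × 9.1000% + 0.0529 × 4.0355% + 0.5190 × 4.8380% = 6.6197%.

6.62%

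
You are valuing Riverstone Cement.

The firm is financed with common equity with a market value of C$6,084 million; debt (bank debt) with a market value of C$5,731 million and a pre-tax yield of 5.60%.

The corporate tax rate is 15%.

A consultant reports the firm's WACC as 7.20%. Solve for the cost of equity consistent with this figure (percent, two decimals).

9.50%

Total capital V = 6084 + 5731 = 11815.
Equity weight = 6084/11815 = 0.5149.
Bank debt weight = 5731/11815 = 0.4851.
Debt contribution = 0.4851 × 5.6% × (1 − 15%) = 2.3089%.
Required equity contribution = 7.2% − 2.3089% = 4.8911%.
Re = 4.8911% / 0.5149 = 9.4984%.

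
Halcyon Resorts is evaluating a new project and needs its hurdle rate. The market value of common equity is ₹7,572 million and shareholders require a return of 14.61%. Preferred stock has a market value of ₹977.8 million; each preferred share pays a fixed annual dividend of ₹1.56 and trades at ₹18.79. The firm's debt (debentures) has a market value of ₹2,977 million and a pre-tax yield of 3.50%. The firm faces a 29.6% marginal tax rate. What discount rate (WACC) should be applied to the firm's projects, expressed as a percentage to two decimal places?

Cost of preferred: Rp = 1.56 / 18.79 = 8.3023%.
Total capital V = 7572 + 977.8 + 2977 = 11526.8.
Equity: weight = 7572/11526.8 = 0.6569; cost = 14.61%.
Preferred: weight = 977.8/11526.8 = 0.0848; cost = 8.3023%.
Debentures: weight = 2977/11526.8 = 0.2583; after-tax cost = 3.5% × (1 − 29.6%) = 2.4640%.
WACC = 0.6569 × 14.6100% + 0.0848 × 8.3023% + 0.2583 × 2.4640% = 10.9380%.

10.94%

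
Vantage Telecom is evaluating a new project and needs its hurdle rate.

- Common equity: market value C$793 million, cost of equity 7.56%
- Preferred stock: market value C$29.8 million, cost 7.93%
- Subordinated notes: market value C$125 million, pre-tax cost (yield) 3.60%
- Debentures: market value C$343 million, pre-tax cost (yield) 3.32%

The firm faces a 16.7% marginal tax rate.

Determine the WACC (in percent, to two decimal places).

5.85%

Total capital V = 793 + 29.8 + 125 + 343 = 1290.8.
Equity: weight = 793/1290.8 = 0.6143; cost = 7.56%.
Preferred: weight = 29.8/1290.8 = 0.0231; cost = 7.93%.
Subordinated notes: weight = 125/1290.8 = 0.0968; after-tax cost = 3.6% × (1 − 16.7%) = 2.9988%.
Debentures: weight = 343/1290.8 = 0.2657; after-tax cost = 3.32% × (1 − 16.7%) = 2.7656%.
WACC = 0.6143 × 7.5600% + 0.0231 × 7.9300% + 0.0968 × 2.9988% + 0.2657 × 2.7656% = 5.8528%.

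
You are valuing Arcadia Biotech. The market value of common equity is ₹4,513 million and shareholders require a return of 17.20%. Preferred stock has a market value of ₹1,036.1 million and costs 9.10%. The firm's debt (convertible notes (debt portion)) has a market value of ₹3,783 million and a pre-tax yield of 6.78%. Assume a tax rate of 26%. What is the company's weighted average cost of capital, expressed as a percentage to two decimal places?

11.36%

Total capital V = 4513 + 1036.1 + 3783 = 9332.1.
Equity: weight = 4513/9332.1 = 0.4836; cost = 17.2%.
Preferred: weight = 1036.1/9332.1 = 0.1110; cost = 9.1%.
Convertible notes (debt portion): weight = 3783/9332.1 = 0.4054; after-tax cost = 6.78% × (1 − 26%) = 5.0172%.
WACC = 0.4836 × 17.2000% + 0.1110 × 9.1000% + 0.4054 × 5.0172% = 11.3621%.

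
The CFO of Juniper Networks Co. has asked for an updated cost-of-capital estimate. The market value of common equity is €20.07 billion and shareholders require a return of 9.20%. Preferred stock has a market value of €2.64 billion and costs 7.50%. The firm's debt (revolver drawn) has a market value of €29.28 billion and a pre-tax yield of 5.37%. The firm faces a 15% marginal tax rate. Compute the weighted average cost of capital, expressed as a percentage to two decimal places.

6.50%

Total capital V = 20.07 + 2.64 + 29.28 = 51.99.
Equity: weight = 20.07/51.99 = 0.3860; cost = 9.2%.
Preferred: weight = 2.64/51.99 = 0.0508; cost = 7.5%.
Revolver drawn: weight = 29.28/51.99 = 0.5632; after-tax cost = 5.37% × (1 − 15%) = 4.5645%.
WACC = 0.3860 × 9.2000% + 0.0508 × 7.5000% + 0.5632 × 4.5645% = 6.5030%.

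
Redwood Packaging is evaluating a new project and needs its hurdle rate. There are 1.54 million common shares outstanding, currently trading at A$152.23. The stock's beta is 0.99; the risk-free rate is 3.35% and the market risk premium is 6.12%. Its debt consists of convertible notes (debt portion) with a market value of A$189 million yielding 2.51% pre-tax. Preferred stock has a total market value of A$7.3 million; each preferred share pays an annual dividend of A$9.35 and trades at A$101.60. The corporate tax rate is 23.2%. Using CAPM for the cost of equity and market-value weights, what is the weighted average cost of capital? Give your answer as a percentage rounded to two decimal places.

Cost of equity via CAPM: Re = 3.35% + 0.99 × 6.12% = 9.4088%.
Cost of preferred: Rp = 9.35 / 101.6 = 9.2028%.
Market value of equity E = 152.23 × 1.54m = 234.4342m.
Total capital V = 234.4342 + 7.3 + 189 = 430.7342.
Equity: weight = 234.4342/430.7342 = 0.5443; cost = 9.4088%.
Preferred: weight = 7.3/430.7342 = 0.0169; cost = 9.2028%.
Convertible notes (debt portion): weight = 189/430.7342 = 0.4388; after-tax cost = 2.51% × (1 − 23.2%) = 1.9277%.
WACC = 0.5443 × 9.4088% + 0.0169 × 9.2028% + 0.4388 × 1.9277% = 6.1227%.

6.12%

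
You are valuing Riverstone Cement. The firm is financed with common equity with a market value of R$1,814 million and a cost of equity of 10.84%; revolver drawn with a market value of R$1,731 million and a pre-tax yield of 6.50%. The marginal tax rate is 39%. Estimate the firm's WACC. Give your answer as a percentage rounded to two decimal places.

7.48%

Total capital V = 1814 + 1731 = 3545.
Equity: weight = 1814/3545 = 0.5117; cost = 10.84%.
Revolver drawn: weight = 1731/3545 = 0.4883; after-tax cost = 6.5% × (1 − 39%) = 3.9650%.
WACC = 0.5117 × 10.8400% + 0.4883 × 3.9650% = 7.4830%.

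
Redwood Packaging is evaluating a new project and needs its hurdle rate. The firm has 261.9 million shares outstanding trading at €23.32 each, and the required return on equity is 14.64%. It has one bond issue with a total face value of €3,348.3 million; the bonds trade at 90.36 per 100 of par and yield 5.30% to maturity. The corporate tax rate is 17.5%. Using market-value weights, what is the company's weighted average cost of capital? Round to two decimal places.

Market value of equity E = 23.32 × 261.9m = 6107.508m. Market value of debt D = 3348.3m × 90.36/100 = 3025.52388m.
Total capital V = 6107.508 + 3025.52388 = 9133.03188.
Equity: weight = 6107.508/9133.03188 = 0.6687; cost = 14.64%.
Bonds outstanding: weight = 3025.52388/9133.03188 = 0.3313; after-tax cost = 5.3% × (1 − 17.5%) = 4.3725%.
WACC = 0.6687 × 14.6400% + 0.3313 × 4.3725% = 11.2387%.

11.24%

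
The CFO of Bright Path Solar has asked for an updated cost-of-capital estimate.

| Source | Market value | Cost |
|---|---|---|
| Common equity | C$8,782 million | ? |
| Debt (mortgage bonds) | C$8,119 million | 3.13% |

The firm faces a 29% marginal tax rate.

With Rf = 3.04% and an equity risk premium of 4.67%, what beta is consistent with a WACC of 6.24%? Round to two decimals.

Total capital V = 8782 + 8119 = 16901.
Equity weight = 8782/16901 = 0.5196.
Mortgage bonds weight = 8119/16901 = 0.4804.
Debt contribution = 0.4804 × 3.13% × (1 − 29%) = 1.0676%.
Required equity contribution = 6.24% − 1.0676% = 5.1724%  ⇒  Re = 9.9544%.
CAPM: 9.9544% = 3.04% + β × 4.67%  ⇒  β = 1.4806.

1.48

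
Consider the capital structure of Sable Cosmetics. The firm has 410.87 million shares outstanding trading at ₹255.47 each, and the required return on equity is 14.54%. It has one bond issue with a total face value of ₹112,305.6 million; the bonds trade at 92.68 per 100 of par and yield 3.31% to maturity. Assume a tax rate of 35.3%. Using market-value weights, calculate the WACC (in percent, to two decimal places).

8.37%

Market value of equity E = 255.47 × 410.87m = 104964.9589m. Market value of debt D = 112305.6m × 92.68/100 = 104084.83008m.
Total capital V = 104964.9589 + 104084.83008 = 209049.78898.
Equity: weight = 104964.9589/209049.78898 = 0.5021; cost = 14.54%.
Bonds outstanding: weight = 104084.83008/209049.78898 = 0.4979; after-tax cost = 3.31% × (1 − 35.3%) = 2.1416%.
WACC = 0.5021 × 14.5400% + 0.4979 × 2.1416% = 8.3669%.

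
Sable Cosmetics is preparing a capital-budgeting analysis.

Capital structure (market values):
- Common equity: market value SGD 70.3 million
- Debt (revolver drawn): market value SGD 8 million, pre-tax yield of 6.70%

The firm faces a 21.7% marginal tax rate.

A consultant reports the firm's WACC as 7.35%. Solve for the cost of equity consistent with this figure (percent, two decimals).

Total capital V = 70.3 + 8 = 78.3.
Equity weight = 70.3/78.3 = 0.8978.
Revolver drawn weight = 8/78.3 = 0.1022.
Debt contribution = 0.1022 × 6.7% × (1 − 21.7%) = 0.5360%.
Required equity contribution = 7.35% − 0.5360% = 6.8140%.
Re = 6.8140% / 0.8978 = 7.5894%.

7.59%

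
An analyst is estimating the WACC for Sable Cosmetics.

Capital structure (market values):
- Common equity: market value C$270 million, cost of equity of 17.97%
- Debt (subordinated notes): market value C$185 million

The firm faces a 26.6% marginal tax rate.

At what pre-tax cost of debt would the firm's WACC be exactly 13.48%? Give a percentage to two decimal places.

9.44%

Total capital V = 270 + 185 = 455.
Equity weight = 270/455 = 0.5934.
Subordinated notes weight = 185/455 = 0.4066.
Equity contribution = 0.5934 × 17.97% = 10.6635%.
Remaining for debt = 13.48% − 10.6635% = 2.8165%.
Rd × (1 − 26.6%) × 0.4066 = 2.8165%  ⇒  Rd = 9.4374%.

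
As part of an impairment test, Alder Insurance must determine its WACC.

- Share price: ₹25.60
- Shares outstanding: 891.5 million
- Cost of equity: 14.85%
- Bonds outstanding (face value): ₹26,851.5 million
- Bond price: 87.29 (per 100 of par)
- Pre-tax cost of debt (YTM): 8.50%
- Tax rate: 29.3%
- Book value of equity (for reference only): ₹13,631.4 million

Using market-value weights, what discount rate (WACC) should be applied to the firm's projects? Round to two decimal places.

10.37%

Market value of equity E = 25.6 × 891.5m = 22822.4m. Market value of debt D = 26851.5m × 87.29/100 = 23438.67435m.
Total capital V = 22822.4 + 23438.67435 = 46261.07435.
Equity: weight = 22822.4/46261.07435 = 0.4933; cost = 14.85%.
Bonds outstanding: weight = 23438.67435/46261.07435 = 0.5067; after-tax cost = 8.5% × (1 − 29.3%) = 6.0095%.
WACC = 0.4933 × 14.8500% + 0.5067 × 6.0095% = 10.3709%.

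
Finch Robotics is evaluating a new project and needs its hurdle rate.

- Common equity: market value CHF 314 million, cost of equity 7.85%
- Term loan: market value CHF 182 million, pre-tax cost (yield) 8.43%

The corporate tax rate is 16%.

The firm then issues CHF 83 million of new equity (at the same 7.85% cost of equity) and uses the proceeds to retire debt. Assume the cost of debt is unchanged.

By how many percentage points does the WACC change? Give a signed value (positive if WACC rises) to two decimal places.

Current WACC:
Total capital V = 314 + 182 = 496.
Equity: weight = 314/496 = 0.6331; cost = 7.85%.
Term loan: weight = 182/496 = 0.3669; after-tax cost = 8.43% × (1 − 16%) = 7.0812%.
WACC = 0.6331 × 7.8500% + 0.3669 × 7.0812% = 7.5679%.
After the change:
Total capital V = 397 + 99 = 496.
Equity: weight = 397/496 = 0.8004; cost = 7.85%.
Term loan: weight = 99/496 = 0.1996; after-tax cost = 8.43% × (1 − 16%) = 7.0812%.
WACC = 0.8004 × 7.8500% + 0.1996 × 7.0812% = 7.6966%.
Change in WACC = 7.6966% − 7.5679% = 0.1287 pp.

+0.13 pp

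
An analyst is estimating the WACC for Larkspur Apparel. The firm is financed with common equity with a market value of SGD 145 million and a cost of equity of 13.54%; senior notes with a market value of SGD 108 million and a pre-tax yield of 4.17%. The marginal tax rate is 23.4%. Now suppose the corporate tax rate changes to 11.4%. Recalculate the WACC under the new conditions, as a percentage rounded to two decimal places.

9.34%

After the change:
Total capital V = 145 + 108 = 253.
Equity: weight = 145/253 = 0.5731; cost = 13.54%.
Senior notes: weight = 108/253 = 0.4269; after-tax cost = 4.17% × (1 − 11.4%) = 3.6946%.
WACC = 0.5731 × 13.5400% + 0.4269 × 3.6946% = 9.3372%.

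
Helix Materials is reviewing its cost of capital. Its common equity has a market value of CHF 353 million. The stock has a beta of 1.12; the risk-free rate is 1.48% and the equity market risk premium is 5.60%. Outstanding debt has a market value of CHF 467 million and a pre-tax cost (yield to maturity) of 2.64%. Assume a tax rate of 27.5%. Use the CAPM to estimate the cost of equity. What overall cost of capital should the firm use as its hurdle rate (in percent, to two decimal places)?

Cost of equity via CAPM: Re = 1.48% + 1.12 × 5.6% = 7.7520%.
Total capital V = 353 + 467 = 820.
Equity: weight = 353/820 = 0.4305; cost = 7.752%.
Debt: weight = 467/820 = 0.5695; after-tax cost = 2.64% × (1 − 27.5%) = 1.9140%.
WACC = 0.4305 × 7.7520% + 0.5695 × 1.9140% = 4.4272%.

4.43%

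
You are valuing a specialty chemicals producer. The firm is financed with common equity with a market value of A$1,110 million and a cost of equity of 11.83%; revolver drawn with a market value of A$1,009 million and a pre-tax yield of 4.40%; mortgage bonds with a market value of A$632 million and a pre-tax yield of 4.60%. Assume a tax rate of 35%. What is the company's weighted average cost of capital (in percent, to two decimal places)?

Total capital V = 1110 + 1009 + 632 = 2751.
Equity: weight = 1110/2751 = 0.4035; cost = 11.83%.
Revolver drawn: weight = 1009/2751 = 0.3668; after-tax cost = 4.4% × (1 − 35%) = 2.8600%.
Mortgage bonds: weight = 632/2751 = 0.2297; after-tax cost = 4.6% × (1 − 35%) = 2.9900%.
WACC = 0.4035 × 11.8300% + 0.3668 × 2.8600% + 0.2297 × 2.9900% = 6.5092%.

6.51%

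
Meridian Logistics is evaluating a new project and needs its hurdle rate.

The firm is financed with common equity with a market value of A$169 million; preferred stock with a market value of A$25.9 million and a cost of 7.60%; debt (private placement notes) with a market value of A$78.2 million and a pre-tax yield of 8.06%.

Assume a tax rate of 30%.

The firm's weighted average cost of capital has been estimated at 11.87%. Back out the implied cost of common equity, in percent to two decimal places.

15.41%

Total capital V = 169 + 25.9 + 78.2 = 273.1.
Equity weight = 169/273.1 = 0.6188.
Preferred weight = 25.9/273.1 = 0.0948.
Private placement notes weight = 78.2/273.1 = 0.2863.
Debt contribution = 0.2863 × 8.06% × (1 − 30%) = 1.6155%.
Preferred contribution = 0.0948 × 7.6% = 0.7208%.
Required equity contribution = 11.87% − 2.3363% = 9.5337%.
Re = 9.5337% / 0.6188 = 15.4062%.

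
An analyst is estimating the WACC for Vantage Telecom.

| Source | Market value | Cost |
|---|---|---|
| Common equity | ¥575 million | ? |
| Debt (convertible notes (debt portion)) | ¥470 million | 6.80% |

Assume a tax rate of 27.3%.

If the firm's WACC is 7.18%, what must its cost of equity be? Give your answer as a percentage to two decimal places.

Total capital V = 575 + 470 = 1045.
Equity weight = 575/1045 = 0.5502.
Convertible notes (debt portion) weight = 470/1045 = 0.4498.
Debt contribution = 0.4498 × 6.8% × (1 − 27.3%) = 2.2234%.
Required equity contribution = 7.18% − 2.2234% = 4.9566%.
Re = 4.9566% / 0.5502 = 9.0080%.

9.01%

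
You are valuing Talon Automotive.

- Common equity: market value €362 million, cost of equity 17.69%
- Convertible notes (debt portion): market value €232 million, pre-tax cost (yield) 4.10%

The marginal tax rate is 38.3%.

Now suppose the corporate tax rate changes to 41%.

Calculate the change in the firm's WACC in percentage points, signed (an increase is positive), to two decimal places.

-0.04 pp

Current WACC:
Total capital V = 362 + 232 = 594.
Equity: weight = 362/594 = 0.6094; cost = 17.69%.
Convertible notes (debt portion): weight = 232/594 = 0.3906; after-tax cost = 4.1% × (1 − 38.3%) = 2.5297%.
WACC = 0.6094 × 17.6900% + 0.3906 × 2.5297% = 11.7688%.
After the change:
Total capital V = 362 + 232 = 594.
Equity: weight = 362/594 = 0.6094; cost = 17.69%.
Convertible notes (debt portion): weight = 232/594 = 0.3906; after-tax cost = 4.1% × (1 − 41%) = 2.4190%.
WACC = 0.6094 × 17.6900% + 0.3906 × 2.4190% = 11.7256%.
Change in WACC = 11.7256% − 11.7688% = -0.0432 pp.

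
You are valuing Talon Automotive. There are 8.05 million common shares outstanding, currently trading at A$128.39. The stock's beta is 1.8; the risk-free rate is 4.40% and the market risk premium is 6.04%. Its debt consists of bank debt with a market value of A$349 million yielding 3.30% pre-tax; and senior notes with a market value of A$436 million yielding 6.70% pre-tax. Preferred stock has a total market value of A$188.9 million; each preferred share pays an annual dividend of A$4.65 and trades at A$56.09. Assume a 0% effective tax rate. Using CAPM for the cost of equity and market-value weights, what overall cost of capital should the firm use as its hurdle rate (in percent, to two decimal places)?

Cost of equity via CAPM: Re = 4.4% + 1.8 × 6.04% = 15.2720%.
Cost of preferred: Rp = 4.65 / 56.09 = 8.2902%.
Market value of equity E = 128.39 × 8.05m = 1033.5395m.
Total capital V = 1033.5395 + 188.9 + 349 + 436 = 2007.4395.
Equity: weight = 1033.5395/2007.4395 = 0.5149; cost = 15.272%.
Preferred: weight = 188.9/2007.4395 = 0.0941; cost = 8.2902%.
Bank debt: weight = 349/2007.4395 = 0.1739; after-tax cost = 3.3% × (1 − 0%) = 3.3000%.
Senior notes: weight = 436/2007.4395 = 0.2172; after-tax cost = 6.7% × (1 − 0%) = 6.7000%.
WACC = 0.5149 × 15.2720% + 0.0941 × 8.2902% + 0.1739 × 3.3000% + 0.2172 × 6.7000% = 10.6719%.

10.67%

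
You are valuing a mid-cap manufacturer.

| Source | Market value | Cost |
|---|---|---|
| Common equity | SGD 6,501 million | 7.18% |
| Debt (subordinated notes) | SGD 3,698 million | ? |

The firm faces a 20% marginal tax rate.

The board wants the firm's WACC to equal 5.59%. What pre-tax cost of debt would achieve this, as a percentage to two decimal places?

3.49%

Total capital V = 6501 + 3698 = 10199.
Equity weight = 6501/10199 = 0.6374.
Subordinated notes weight = 3698/10199 = 0.3626.
Equity contribution = 0.6374 × 7.18% = 4.5766%.
Remaining for debt = 5.59% − 4.5766% = 1.0134%.
Rd × (1 − 20%) × 0.3626 = 1.0134%  ⇒  Rd = 3.4935%.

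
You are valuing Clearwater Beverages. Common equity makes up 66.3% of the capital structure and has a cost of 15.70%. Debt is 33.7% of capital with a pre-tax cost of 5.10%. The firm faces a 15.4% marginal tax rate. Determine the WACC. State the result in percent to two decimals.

11.86%

After-tax cost of debt = 5.1% × (1 − 15.4%) = 4.3146%.
WACC = 0.663 × 15.7000% + 0.337 × 4.3146% = 11.8631%.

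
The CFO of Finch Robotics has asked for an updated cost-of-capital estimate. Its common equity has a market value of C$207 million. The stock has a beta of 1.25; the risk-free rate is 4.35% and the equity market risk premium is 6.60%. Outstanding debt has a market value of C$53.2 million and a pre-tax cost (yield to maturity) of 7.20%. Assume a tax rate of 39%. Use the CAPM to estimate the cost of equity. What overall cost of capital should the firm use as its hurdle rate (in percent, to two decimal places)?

Cost of equity via CAPM: Re = 4.35% + 1.25 × 6.6% = 12.6000%.
Total capital V = 207 + 53.2 = 260.2.
Equity: weight = 207/260.2 = 0.7955; cost = 12.6%.
Debt: weight = 53.2/260.2 = 0.2045; after-tax cost = 7.2% × (1 − 39%) = 4.3920%.
WACC = 0.7955 × 12.6000% + 0.2045 × 4.3920% = 10.9218%.

10.92%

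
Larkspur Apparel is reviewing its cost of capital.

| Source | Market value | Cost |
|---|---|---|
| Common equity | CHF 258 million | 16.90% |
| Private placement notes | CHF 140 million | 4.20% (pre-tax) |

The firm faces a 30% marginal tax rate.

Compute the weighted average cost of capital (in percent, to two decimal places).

11.99%

Total capital V = 258 + 140 = 398.
Equity: weight = 258/398 = 0.6482; cost = 16.9%.
Private placement notes: weight = 140/398 = 0.3518; after-tax cost = 4.2% × (1 − 30%) = 2.9400%.
WACC = 0.6482 × 16.9000% + 0.3518 × 2.9400% = 11.9894%.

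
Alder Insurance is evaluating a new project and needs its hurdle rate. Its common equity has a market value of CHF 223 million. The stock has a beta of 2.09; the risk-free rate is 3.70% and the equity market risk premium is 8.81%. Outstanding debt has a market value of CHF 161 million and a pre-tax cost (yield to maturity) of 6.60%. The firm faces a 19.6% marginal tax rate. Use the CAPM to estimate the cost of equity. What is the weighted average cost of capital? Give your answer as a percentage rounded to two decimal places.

15.07%

Cost of equity via CAPM: Re = 3.7% + 2.09 × 8.81% = 22.1129%.
Total capital V = 223 + 161 = 384.
Equity: weight = 223/384 = 0.5807; cost = 22.1129%.
Debt: weight = 161/384 = 0.4193; after-tax cost = 6.6% × (1 − 19.6%) = 5.3064%.
WACC = 0.5807 × 22.1129% + 0.4193 × 5.3064% = 15.0664%.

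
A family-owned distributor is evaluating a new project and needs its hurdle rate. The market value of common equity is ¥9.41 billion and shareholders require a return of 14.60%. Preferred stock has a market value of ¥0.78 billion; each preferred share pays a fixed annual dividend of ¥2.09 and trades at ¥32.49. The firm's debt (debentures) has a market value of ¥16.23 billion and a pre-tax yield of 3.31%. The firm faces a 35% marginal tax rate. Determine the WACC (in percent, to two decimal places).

Cost of preferred: Rp = 2.09 / 32.49 = 6.4327%.
Total capital V = 9.41 + 0.78 + 16.23 = 26.42.
Equity: weight = 9.41/26.42 = 0.3562; cost = 14.6%.
Preferred: weight = 0.78/26.42 = 0.0295; cost = 6.4327%.
Debentures: weight = 16.23/26.42 = 0.6143; after-tax cost = 3.31% × (1 − 35%) = 2.1515%.
WACC = 0.3562 × 14.6000% + 0.0295 × 6.4327% + 0.6143 × 2.1515% = 6.7117%.

6.71%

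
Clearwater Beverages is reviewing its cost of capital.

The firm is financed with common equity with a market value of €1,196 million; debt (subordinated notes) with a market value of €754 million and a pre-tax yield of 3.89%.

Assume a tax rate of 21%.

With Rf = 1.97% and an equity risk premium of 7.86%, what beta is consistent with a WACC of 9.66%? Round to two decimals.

Total capital V = 1196 + 754 = 1950.
Equity weight = 1196/1950 = 0.6133.
Subordinated notes weight = 754/1950 = 0.3867.
Debt contribution = 0.3867 × 3.89% × (1 − 21%) = 1.1883%.
Required equity contribution = 9.66% − 1.1883% = 8.4717%  ⇒  Re = 13.8126%.
CAPM: 13.8126% = 1.97% + β × 7.86%  ⇒  β = 1.5067.

1.51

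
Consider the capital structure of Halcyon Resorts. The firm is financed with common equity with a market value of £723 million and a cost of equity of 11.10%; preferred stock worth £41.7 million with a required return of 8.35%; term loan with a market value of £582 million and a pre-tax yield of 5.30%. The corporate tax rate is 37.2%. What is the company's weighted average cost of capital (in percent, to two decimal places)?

7.66%

Total capital V = 723 + 41.7 + 582 = 1346.7.
Equity: weight = 723/1346.7 = 0.5369; cost = 11.1%.
Preferred: weight = 41.7/1346.7 = 0.0310; cost = 8.35%.
Term loan: weight = 582/1346.7 = 0.4322; after-tax cost = 5.3% × (1 − 37.2%) = 3.3284%.
WACC = 0.5369 × 11.1000% + 0.0310 × 8.3500% + 0.4322 × 3.3284% = 7.6562%.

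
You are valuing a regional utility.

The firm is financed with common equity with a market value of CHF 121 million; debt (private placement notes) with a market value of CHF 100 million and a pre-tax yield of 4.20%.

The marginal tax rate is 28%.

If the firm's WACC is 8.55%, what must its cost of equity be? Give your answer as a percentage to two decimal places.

13.12%

Total capital V = 121 + 100 = 221.
Equity weight = 121/221 = 0.5475.
Private placement notes weight = 100/221 = 0.4525.
Debt contribution = 0.4525 × 4.2% × (1 − 28%) = 1.3683%.
Required equity contribution = 8.55% − 1.3683% = 7.1817%.
Re = 7.1817% / 0.5475 = 13.1169%.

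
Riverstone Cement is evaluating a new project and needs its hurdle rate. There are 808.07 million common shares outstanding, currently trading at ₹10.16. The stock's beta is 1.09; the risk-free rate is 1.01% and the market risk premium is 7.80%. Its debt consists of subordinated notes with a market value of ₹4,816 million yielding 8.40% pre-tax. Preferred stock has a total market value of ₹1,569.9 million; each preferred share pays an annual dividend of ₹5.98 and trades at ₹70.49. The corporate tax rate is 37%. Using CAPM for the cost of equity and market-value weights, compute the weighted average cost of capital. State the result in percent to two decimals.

8.01%

Cost of equity via CAPM: Re = 1.01% + 1.09 × 7.8% = 9.5120%.
Cost of preferred: Rp = 5.98 / 70.49 = 8.4835%.
Market value of equity E = 10.16 × 808.07m = 8209.9912m.
Total capital V = 8209.9912 + 1569.9 + 4816 = 14595.8912.
Equity: weight = 8209.9912/14595.8912 = 0.5625; cost = 9.512%.
Preferred: weight = 1569.9/14595.8912 = 0.1076; cost = 8.4835%.
Subordinated notes: weight = 4816/14595.8912 = 0.3300; after-tax cost = 8.4% × (1 − 37%) = 5.2920%.
WACC = 0.5625 × 9.5120% + 0.1076 × 8.4835% + 0.3300 × 5.2920% = 8.0090%.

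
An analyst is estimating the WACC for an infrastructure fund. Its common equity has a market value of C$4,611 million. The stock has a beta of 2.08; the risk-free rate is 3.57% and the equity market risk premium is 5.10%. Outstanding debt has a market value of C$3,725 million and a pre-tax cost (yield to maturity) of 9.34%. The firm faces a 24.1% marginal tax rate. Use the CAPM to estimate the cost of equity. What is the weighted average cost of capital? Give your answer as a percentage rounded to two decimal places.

Cost of equity via CAPM: Re = 3.57% + 2.08 × 5.1% = 14.1780%.
Total capital V = 4611 + 3725 = 8336.
Equity: weight = 4611/8336 = 0.5531; cost = 14.178%.
Debt: weight = 3725/8336 = 0.4469; after-tax cost = 9.34% × (1 − 24.1%) = 7.0891%.
WACC = 0.5531 × 14.1780% + 0.4469 × 7.0891% = 11.0103%.

11.01%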